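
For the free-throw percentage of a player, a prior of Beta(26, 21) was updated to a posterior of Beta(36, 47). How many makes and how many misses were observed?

10 makes and 26 misses

Under Beta–binomial conjugacy the posterior parameters are (α+s, β+f).
Match parameters: s=36−26=10, f=47−21=26.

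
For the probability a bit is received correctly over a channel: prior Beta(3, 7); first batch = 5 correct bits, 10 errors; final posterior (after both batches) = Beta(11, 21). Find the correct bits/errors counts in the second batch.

3 correct bits and 4 errors

Because Beta–binomial updating is additive in the counts, the combined data contributed (α_post−α_prior, β_post−β_prior) successes and failures.
Total across both batches: 11−3=8 correct bits, 21−7=14 errors.
Subtract the first batch: 8−5=3 correct bits and 14−10=4 errors.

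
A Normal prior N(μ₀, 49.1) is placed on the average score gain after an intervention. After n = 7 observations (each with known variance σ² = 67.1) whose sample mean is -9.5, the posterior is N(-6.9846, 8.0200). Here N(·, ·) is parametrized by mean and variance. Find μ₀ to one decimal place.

With known observation variance, the Normal–Normal posterior has precision τ_n = τ₀ + n/σ² and mean μ_n = (τ₀μ₀ + (n/σ²)x̄)/τ_n.
Here τ₀ = 1/49.1 = 0.020367 and τ_data = 7/67.1 = 0.104322, so τ_n = 0.124689.
Rearranging for μ₀: μ₀ = (μ_n·τ_n − τ_data·x̄)/τ₀ = (-6.9846·0.124689 − 0.104322·-9.5) / 0.020367 = 0.120156/0.020367 ≈ 5.9.

μ₀ = 5.9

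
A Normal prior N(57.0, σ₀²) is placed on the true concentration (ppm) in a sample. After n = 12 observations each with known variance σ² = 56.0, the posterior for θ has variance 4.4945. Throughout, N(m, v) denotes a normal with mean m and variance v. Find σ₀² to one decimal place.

σ₀² = 121.8

Posterior precision equals prior precision plus data precision: 1/σ_n² = 1/σ₀² + n/σ².
So 1/σ₀² = 1/4.4945 − 12/56.0 = 0.222494 − 0.214286 = 0.008208.
Hence σ₀² = 1/0.008208 ≈ 121.8.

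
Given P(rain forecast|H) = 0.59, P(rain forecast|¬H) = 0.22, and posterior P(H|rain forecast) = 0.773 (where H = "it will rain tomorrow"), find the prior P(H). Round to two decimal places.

P(H) = 0.56

In odds form, posterior odds = prior odds × likelihood ratio, so prior odds = posterior odds ÷ LR.
Posterior odds = 0.773/(1−0.773) = 3.4053. LR = 0.59/0.22 = 2.6818.
Prior odds = 3.4053/2.6818 = 1.2698, so P(H) = 1.2698/(1+1.2698) ≈ 0.56.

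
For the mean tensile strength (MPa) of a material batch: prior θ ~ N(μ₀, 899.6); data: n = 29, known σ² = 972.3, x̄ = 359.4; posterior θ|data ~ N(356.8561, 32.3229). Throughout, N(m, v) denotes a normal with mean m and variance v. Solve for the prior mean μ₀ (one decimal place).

The posterior mean is a precision-weighted average: μ_n = (τ₀μ₀ + τ_data·x̄)/(τ₀+τ_data), with τ₀=1/σ₀² and τ_data=n/σ².
Here τ₀ = 1/899.6 = 0.001112 and τ_data = 29/972.3 = 0.029826, so τ_n = 0.030938.
Rearranging for μ₀: μ₀ = (μ_n·τ_n − τ_data·x̄)/τ₀ = (356.8561·0.030938 − 0.029826·359.4) / 0.001112 = 0.320950/0.001112 ≈ 288.6.

μ₀ = 288.6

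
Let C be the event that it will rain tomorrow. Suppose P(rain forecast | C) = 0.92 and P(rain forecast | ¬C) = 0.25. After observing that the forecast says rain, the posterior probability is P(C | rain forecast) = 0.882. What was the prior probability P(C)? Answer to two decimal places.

P(C) = 0.67

Bayes' rule in odds form gives O(C|E) = O(C)·[P(E|C)/P(E|¬C)], hence O(C) = O(C|E)/LR.
Posterior odds = 0.882/(1−0.882) = 7.4746. LR = 0.92/0.25 = 3.6800.
Prior odds = 7.4746/3.6800 = 2.0311, so P(C) = 2.0311/(1+2.0311) ≈ 0.67.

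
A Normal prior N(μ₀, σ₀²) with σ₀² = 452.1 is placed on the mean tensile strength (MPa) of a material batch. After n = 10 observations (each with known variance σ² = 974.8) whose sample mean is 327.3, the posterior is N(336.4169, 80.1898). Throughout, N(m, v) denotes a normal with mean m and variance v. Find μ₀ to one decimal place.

μ₀ = 378.7

With known observation variance, the Normal–Normal posterior has precision τ_n = τ₀ + n/σ² and mean μ_n = (τ₀μ₀ + (n/σ²)x̄)/τ_n.
Here τ₀ = 1/452.1 = 0.002212 and τ_data = 10/974.8 = 0.010259, so τ_n = 0.012471.
Rearranging for μ₀: μ₀ = (μ_n·τ_n − τ_data·x̄)/τ₀ = (336.4169·0.012471 − 0.010259·327.3) / 0.002212 = 0.837684/0.002212 ≈ 378.7.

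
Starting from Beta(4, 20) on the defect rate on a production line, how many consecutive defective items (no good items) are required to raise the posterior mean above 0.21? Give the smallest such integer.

After k defective items and 0 good items the posterior is Beta(4+k, 20), with mean (4+k)/(4+20+k).
Set (4+k)/(24+k) > 0.21 and solve: k > (0.21·24 − 4)/(1 − 0.21) = 1.316.
The smallest integer exceeding 1.316 is 2.

k = 2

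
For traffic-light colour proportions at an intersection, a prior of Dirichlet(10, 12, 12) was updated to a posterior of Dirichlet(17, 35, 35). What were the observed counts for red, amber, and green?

counts (7, 23, 23)

For a Dirichlet(α) prior with multinomial counts c, the posterior is Dirichlet(α + c) componentwise.
Counts are posterior − prior componentwise: 17−10=7, 35−12=23, 35−12=23.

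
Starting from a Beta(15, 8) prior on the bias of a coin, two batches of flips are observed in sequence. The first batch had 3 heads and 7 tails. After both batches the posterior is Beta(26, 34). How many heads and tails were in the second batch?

Sequential conjugate updates are equivalent to a single update on the pooled data, so total successes = posterior α − prior α and total failures = posterior β − prior β.
Total across both batches: 26−15=11 heads, 34−8=26 tails.
Subtract the first batch: 11−3=8 heads and 26−7=19 tails.

8 heads and 19 tails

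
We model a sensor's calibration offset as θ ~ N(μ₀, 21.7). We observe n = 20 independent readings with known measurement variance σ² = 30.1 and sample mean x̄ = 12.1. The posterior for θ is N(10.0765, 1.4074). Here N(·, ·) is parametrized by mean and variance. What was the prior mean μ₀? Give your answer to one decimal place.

The posterior mean is a precision-weighted average: μ_n = (τ₀μ₀ + τ_data·x̄)/(τ₀+τ_data), with τ₀=1/σ₀² and τ_data=n/σ².
Here τ₀ = 1/21.7 = 0.046083 and τ_data = 20/30.1 = 0.664452, so τ_n = 0.710535.
Rearranging for μ₀: μ₀ = (μ_n·τ_n − τ_data·x̄)/τ₀ = (10.0765·0.710535 − 0.664452·12.1) / 0.046083 = -0.880163/0.046083 ≈ -19.1.

μ₀ = -19.1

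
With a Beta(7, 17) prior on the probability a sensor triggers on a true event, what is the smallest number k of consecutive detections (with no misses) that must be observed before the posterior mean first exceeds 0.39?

After k detections and 0 misses the posterior is Beta(7+k, 17), with mean (7+k)/(7+17+k).
Set (7+k)/(24+k) > 0.39 and solve: k > (0.39·24 − 7)/(1 − 0.39) = 3.869.
The smallest integer exceeding 3.869 is 4, and checking k=4: (11)/(28) = 0.3929 > 0.39.

k = 4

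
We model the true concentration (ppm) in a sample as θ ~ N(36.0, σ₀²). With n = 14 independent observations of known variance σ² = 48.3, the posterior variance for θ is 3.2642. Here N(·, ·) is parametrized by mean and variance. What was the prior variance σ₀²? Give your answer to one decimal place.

Posterior precision equals prior precision plus data precision: 1/σ_n² = 1/σ₀² + n/σ².
So 1/σ₀² = 1/3.2642 − 14/48.3 = 0.306354 − 0.289855 = 0.016499.
Hence σ₀² = 1/0.016499 ≈ 60.6.

σ₀² = 60.6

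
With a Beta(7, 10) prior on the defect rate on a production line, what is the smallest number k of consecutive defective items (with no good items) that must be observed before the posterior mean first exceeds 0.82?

k = 39

After k defective items and 0 good items the posterior is Beta(7+k, 10), with mean (7+k)/(7+10+k).
Set (7+k)/(17+k) > 0.82 and solve: k > (0.82·17 − 7)/(1 − 0.82) = 38.556.
The smallest integer exceeding 38.556 is 39.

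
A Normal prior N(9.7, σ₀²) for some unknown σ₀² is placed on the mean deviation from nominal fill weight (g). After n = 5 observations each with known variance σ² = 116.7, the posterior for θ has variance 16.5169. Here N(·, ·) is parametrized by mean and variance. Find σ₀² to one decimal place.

Posterior precision equals prior precision plus data precision: 1/σ_n² = 1/σ₀² + n/σ².
So 1/σ₀² = 1/16.5169 − 5/116.7 = 0.060544 − 0.042845 = 0.017699.
Hence σ₀² = 1/0.017699 ≈ 56.5.

σ₀² = 56.5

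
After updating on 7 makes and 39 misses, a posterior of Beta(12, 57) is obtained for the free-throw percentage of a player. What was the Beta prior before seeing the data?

Beta(5, 18)

Beta is conjugate to the binomial likelihood: posterior = Beta(α+s, β+f).
Subtract the data counts: 12−7=5, 57−39=18.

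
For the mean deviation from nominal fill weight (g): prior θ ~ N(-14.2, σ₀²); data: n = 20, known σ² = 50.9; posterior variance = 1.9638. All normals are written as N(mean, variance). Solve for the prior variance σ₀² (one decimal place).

Posterior precision equals prior precision plus data precision: 1/σ_n² = 1/σ₀² + n/σ².
So 1/σ₀² = 1/1.9638 − 20/50.9 = 0.509217 − 0.392927 = 0.116290.
Hence σ₀² = 1/0.116290 ≈ 8.6.

σ₀² = 8.6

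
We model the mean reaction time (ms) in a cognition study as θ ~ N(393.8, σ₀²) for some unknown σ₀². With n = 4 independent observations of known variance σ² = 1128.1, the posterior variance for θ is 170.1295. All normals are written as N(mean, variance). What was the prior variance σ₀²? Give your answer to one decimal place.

For the Normal–Normal model with known σ², precisions add: τ_n = τ₀ + n/σ².
So 1/σ₀² = 1/170.1295 − 4/1128.1 = 0.005878 − 0.003546 = 0.002332.
Hence σ₀² = 1/0.002332 ≈ 428.8.

σ₀² = 428.8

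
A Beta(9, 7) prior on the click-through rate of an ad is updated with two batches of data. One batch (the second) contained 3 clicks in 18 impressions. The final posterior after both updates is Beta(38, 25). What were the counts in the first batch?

26 clicks and 3 non-clicks

Because Beta–binomial updating is additive in the counts, the combined data contributed (α_post−α_prior, β_post−β_prior) successes and failures.
Total across both batches: 38−9=29 clicks, 25−7=18 non-clicks.
Subtract the second batch: 29−3=26 clicks and 18−15=3 non-clicks.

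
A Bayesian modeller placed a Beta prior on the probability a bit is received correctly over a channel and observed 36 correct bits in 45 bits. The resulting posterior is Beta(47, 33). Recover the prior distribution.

Beta(11, 24)

Under Beta–binomial conjugacy the posterior parameters are (a+s, b+f).
Subtract the data counts: 47−36=11, 33−9=24.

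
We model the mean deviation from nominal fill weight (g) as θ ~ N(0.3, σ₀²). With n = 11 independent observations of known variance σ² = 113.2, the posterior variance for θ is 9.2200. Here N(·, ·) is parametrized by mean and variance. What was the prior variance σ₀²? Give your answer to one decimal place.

Posterior precision equals prior precision plus data precision: 1/σ_n² = 1/σ₀² + n/σ².
So 1/σ₀² = 1/9.2200 − 11/113.2 = 0.108460 − 0.097173 = 0.011287.
Hence σ₀² = 1/0.011287 ≈ 88.6.

σ₀² = 88.6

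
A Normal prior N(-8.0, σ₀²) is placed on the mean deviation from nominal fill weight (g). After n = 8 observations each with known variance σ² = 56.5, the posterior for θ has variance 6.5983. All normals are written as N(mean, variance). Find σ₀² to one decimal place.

σ₀² = 100.4

Posterior precision equals prior precision plus data precision: 1/σ_n² = 1/σ₀² + n/σ².
So 1/σ₀² = 1/6.5983 − 8/56.5 = 0.151554 − 0.141593 = 0.009961.
Hence σ₀² = 1/0.009961 ≈ 100.4.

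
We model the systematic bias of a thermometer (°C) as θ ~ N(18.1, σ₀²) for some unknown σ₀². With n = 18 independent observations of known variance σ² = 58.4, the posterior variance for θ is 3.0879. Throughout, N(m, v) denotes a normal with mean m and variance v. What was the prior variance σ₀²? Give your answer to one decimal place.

For the Normal–Normal model with known σ², precisions add: τ_n = τ₀ + n/σ².
So 1/σ₀² = 1/3.0879 − 18/58.4 = 0.323845 − 0.308219 = 0.015626.
Hence σ₀² = 1/0.015626 ≈ 64.0.

σ₀² = 64.0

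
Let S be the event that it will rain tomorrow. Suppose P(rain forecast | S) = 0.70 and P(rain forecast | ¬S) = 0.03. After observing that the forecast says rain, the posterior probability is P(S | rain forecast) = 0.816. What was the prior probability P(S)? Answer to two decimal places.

P(S) = 0.16

Bayes' rule in odds form gives O(S|E) = O(S)·[P(E|S)/P(E|¬S)], hence O(S) = O(S|E)/LR.
Posterior odds = 0.816/(1−0.816) = 4.4348. LR = 0.70/0.03 = 23.3333.
Prior odds = 4.4348/23.3333 = 0.1901, so P(S) = 0.1901/(1+0.1901) ≈ 0.16.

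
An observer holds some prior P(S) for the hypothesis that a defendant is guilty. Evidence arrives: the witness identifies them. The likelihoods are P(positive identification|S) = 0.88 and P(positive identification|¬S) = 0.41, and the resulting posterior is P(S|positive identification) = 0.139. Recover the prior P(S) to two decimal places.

Bayes' rule in odds form gives O(S|E) = O(S)·[P(E|S)/P(E|¬S)], hence O(S) = O(S|E)/LR.
Posterior odds = 0.139/(1−0.139) = 0.1614. LR = 0.88/0.41 = 2.1463.
Prior odds = 0.1614/2.1463 = 0.0752, so P(S) = 0.0752/(1+0.0752) ≈ 0.07.

P(S) = 0.07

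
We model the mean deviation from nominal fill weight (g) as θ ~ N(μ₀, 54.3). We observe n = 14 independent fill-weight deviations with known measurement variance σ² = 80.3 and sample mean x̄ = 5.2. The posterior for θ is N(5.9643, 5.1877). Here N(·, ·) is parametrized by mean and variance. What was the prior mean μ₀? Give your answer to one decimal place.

With known observation variance, the Normal–Normal posterior has precision τ_n = τ₀ + n/σ² and mean μ_n = (τ₀μ₀ + (n/σ²)x̄)/τ_n.
Here τ₀ = 1/54.3 = 0.018416 and τ_data = 14/80.3 = 0.174346, so τ_n = 0.192762.
Rearranging for μ₀: μ₀ = (μ_n·τ_n − τ_data·x̄)/τ₀ = (5.9643·0.192762 − 0.174346·5.2) / 0.018416 = 0.243091/0.018416 ≈ 13.2.

μ₀ = 13.2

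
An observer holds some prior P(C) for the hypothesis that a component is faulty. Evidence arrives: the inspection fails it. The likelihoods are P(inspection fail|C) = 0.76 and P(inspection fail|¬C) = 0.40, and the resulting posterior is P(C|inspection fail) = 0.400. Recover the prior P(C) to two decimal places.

Bayes' rule in odds form gives O(C|E) = O(C)·[P(E|C)/P(E|¬C)], hence O(C) = O(C|E)/LR.
Posterior odds = 0.400/(1−0.400) = 0.6667. LR = 0.76/0.40 = 1.9000.
Prior odds = 0.6667/1.9000 = 0.3509, so P(C) = 0.3509/(1+0.3509) ≈ 0.26.

P(C) = 0.26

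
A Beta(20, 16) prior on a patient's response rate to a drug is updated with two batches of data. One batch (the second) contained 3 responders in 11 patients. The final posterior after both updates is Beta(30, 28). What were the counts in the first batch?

7 responders and 4 non-responders

Because Beta–binomial updating is additive in the counts, the combined data contributed (α_post−α_prior, β_post−β_prior) successes and failures.
Total across both batches: 30−20=10 responders, 28−16=12 non-responders.
Subtract the second batch: 10−3=7 responders and 12−8=4 non-responders.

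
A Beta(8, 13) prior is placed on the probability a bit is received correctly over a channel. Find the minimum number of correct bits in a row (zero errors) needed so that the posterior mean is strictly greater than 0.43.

k = 2

After k correct bits and 0 errors the posterior is Beta(8+k, 13), with mean (8+k)/(8+13+k).
Set (8+k)/(21+k) > 0.43 and solve: k > (0.43·21 − 8)/(1 − 0.43) = 1.807.
The smallest integer exceeding 1.807 is 2, and checking k=2: (10)/(23) = 0.4348 > 0.43.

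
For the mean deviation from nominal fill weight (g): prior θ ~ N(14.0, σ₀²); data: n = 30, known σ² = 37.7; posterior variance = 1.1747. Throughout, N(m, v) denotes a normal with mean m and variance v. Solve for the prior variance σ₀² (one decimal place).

For the Normal–Normal model with known σ², precisions add: τ_n = τ₀ + n/σ².
So 1/σ₀² = 1/1.1747 − 30/37.7 = 0.851281 − 0.795756 = 0.055525.
Hence σ₀² = 1/0.055525 ≈ 18.0.

σ₀² = 18.0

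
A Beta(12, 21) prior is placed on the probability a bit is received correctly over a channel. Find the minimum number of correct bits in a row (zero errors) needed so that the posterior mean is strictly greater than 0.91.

k = 201

After k correct bits and 0 errors the posterior is Beta(12+k, 21), with mean (12+k)/(12+21+k).
Set (12+k)/(33+k) > 0.91 and solve: k > (0.91·33 − 12)/(1 − 0.91) = 200.333.
The smallest integer exceeding 200.333 is 201, and checking k=201: (213)/(234) = 0.9103 > 0.91.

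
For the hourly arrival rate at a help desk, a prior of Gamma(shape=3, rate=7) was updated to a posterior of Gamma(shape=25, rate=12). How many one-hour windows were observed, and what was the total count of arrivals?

n = 5 one-hour windows with total 22 arrivals

Gamma–Poisson conjugacy: posterior shape = α + Σxᵢ, posterior rate = β + n.
Matching: Σxᵢ = 25 − 3 = 22 and n = 12 − 7 = 5.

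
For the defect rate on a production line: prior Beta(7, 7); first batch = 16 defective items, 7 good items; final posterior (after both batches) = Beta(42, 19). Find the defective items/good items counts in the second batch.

19 defective items and 5 good items

Sequential conjugate updates are equivalent to a single update on the pooled data, so total successes = posterior α − prior α and total failures = posterior β − prior β.
Total across both batches: 42−7=35 defective items, 19−7=12 good items.
Subtract the first batch: 35−16=19 defective items and 12−7=5 good items.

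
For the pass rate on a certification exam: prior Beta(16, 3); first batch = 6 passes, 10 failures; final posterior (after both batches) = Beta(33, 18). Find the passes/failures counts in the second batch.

11 passes and 5 failures

Because Beta–binomial updating is additive in the counts, the combined data contributed (α_post−α_prior, β_post−β_prior) successes and failures.
Total across both batches: 33−16=17 passes, 18−3=15 failures.
Subtract the first batch: 17−6=11 passes and 15−10=5 failures.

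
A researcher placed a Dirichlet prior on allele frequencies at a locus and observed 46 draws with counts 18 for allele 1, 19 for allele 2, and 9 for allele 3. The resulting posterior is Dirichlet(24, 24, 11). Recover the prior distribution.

For a Dirichlet(α) prior with multinomial counts c, the posterior is Dirichlet(α + c) componentwise.
Subtract each count from the matching posterior parameter: 24−18=6, 24−19=5, 11−9=2.

Dirichlet(6, 5, 2)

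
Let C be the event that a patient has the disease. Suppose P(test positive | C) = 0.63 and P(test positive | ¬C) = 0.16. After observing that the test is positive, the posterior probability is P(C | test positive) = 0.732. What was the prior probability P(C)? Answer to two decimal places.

In odds form, posterior odds = prior odds × likelihood ratio, so prior odds = posterior odds ÷ LR.
Posterior odds = 0.732/(1−0.732) = 2.7313. LR = 0.63/0.16 = 3.9375.
Prior odds = 2.7313/3.9375 = 0.6937, so P(C) = 0.6937/(1+0.6937) ≈ 0.41.

P(C) = 0.41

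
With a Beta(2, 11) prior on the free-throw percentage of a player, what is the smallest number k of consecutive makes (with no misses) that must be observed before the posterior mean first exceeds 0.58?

After k makes and 0 misses the posterior is Beta(2+k, 11), with mean (2+k)/(2+11+k).
Set (2+k)/(13+k) > 0.58 and solve: k > (0.58·13 − 2)/(1 − 0.58) = 13.190.
The smallest integer exceeding 13.190 is 14.

k = 14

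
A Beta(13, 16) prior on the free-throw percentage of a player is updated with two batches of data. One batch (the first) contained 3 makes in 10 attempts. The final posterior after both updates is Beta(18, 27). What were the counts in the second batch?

Because Beta–binomial updating is additive in the counts, the combined data contributed (α_post−α_prior, β_post−β_prior) successes and failures.
Total across both batches: 18−13=5 makes, 27−16=11 misses.
Subtract the first batch: 5−3=2 makes and 11−7=4 misses.

2 makes and 4 misses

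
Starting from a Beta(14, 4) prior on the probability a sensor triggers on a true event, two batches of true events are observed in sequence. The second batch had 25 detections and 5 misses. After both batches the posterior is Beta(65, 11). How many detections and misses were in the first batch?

26 detections and 2 misses

Because Beta–binomial updating is additive in the counts, the combined data contributed (α_post−α_prior, β_post−β_prior) successes and failures.
Total across both batches: 65−14=51 detections, 11−4=7 misses.
Subtract the second batch: 51−25=26 detections and 7−5=2 misses.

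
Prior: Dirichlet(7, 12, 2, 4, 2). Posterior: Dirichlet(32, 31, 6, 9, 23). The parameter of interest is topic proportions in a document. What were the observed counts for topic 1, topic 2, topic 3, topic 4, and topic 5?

counts (25, 19, 4, 5, 21)

For a Dirichlet(α) prior with multinomial counts c, the posterior is Dirichlet(α + c) componentwise.
Counts are posterior − prior componentwise: 32−7=25, 31−12=19, 6−2=4, 9−4=5, 23−2=21.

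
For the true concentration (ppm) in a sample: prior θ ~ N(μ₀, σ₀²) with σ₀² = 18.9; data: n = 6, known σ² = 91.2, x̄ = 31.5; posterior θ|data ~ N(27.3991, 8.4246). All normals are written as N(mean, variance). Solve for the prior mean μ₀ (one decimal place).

μ₀ = 22.3

The posterior mean is a precision-weighted average: μ_n = (τ₀μ₀ + τ_data·x̄)/(τ₀+τ_data), with τ₀=1/σ₀² and τ_data=n/σ².
Here τ₀ = 1/18.9 = 0.052910 and τ_data = 6/91.2 = 0.065789, so τ_n = 0.118699.
Rearranging for μ₀: μ₀ = (μ_n·τ_n − τ_data·x̄)/τ₀ = (27.3991·0.118699 − 0.065789·31.5) / 0.052910 = 1.179892/0.052910 ≈ 22.3.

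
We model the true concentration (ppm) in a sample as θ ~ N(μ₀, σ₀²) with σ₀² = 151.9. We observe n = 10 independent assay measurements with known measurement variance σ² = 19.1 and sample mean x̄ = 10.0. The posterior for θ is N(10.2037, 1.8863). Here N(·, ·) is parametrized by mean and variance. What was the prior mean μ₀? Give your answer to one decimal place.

μ₀ = 26.4

With known observation variance, the Normal–Normal posterior has precision τ_n = τ₀ + n/σ² and mean μ_n = (τ₀μ₀ + (n/σ²)x̄)/τ_n.
Here τ₀ = 1/151.9 = 0.006583 and τ_data = 10/19.1 = 0.523560, so τ_n = 0.530143.
Rearranging for μ₀: μ₀ = (μ_n·τ_n − τ_data·x̄)/τ₀ = (10.2037·0.530143 − 0.523560·10.0) / 0.006583 = 0.173820/0.006583 ≈ 26.4.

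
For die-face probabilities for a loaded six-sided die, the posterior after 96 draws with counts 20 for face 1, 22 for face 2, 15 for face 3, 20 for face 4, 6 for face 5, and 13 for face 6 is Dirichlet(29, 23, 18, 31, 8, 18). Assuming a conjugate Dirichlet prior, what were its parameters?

For a Dirichlet(α) prior with multinomial counts c, the posterior is Dirichlet(α + c) componentwise.
Subtract each count from the matching posterior parameter: 29−20=9, 23−22=1, 18−15=3, 31−20=11, 8−6=2, 18−13=5.

Dirichlet(9, 1, 3, 11, 2, 5)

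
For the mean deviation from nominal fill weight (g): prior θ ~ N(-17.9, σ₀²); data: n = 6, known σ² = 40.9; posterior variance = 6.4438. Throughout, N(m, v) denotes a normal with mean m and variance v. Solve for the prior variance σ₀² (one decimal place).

σ₀² = 117.8

For the Normal–Normal model with known σ², precisions add: τ_n = τ₀ + n/σ².
So 1/σ₀² = 1/6.4438 − 6/40.9 = 0.155188 − 0.146699 = 0.008489.
Hence σ₀² = 1/0.008489 ≈ 117.8.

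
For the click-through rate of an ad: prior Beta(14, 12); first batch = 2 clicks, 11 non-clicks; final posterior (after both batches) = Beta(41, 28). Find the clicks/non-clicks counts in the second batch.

Because Beta–binomial updating is additive in the counts, the combined data contributed (α_post−α_prior, β_post−β_prior) successes and failures.
Total across both batches: 41−14=27 clicks, 28−12=16 non-clicks.
Subtract the first batch: 27−2=25 clicks and 16−11=5 non-clicks.

25 clicks and 5 non-clicks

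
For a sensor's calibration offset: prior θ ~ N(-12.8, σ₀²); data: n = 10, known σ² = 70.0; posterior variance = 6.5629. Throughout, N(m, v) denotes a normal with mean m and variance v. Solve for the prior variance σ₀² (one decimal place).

For the Normal–Normal model with known σ², precisions add: τ_n = τ₀ + n/σ².
So 1/σ₀² = 1/6.5629 − 10/70.0 = 0.152372 − 0.142857 = 0.009515.
Hence σ₀² = 1/0.009515 ≈ 105.1.

σ₀² = 105.1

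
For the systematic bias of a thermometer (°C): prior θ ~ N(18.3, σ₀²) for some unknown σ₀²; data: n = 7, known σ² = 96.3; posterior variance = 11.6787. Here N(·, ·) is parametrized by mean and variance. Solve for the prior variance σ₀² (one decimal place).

For the Normal–Normal model with known σ², precisions add: τ_n = τ₀ + n/σ².
So 1/σ₀² = 1/11.6787 − 7/96.3 = 0.085626 − 0.072690 = 0.012936.
Hence σ₀² = 1/0.012936 ≈ 77.3.

σ₀² = 77.3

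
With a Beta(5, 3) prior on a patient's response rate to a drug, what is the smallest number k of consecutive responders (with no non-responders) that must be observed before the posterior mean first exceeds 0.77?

k = 6

After k responders and 0 non-responders the posterior is Beta(5+k, 3), with mean (5+k)/(5+3+k).
Set (5+k)/(8+k) > 0.77 and solve: k > (0.77·8 − 5)/(1 − 0.77) = 5.043.
The smallest integer exceeding 5.043 is 6, and checking k=6: (11)/(14) = 0.7857 > 0.77.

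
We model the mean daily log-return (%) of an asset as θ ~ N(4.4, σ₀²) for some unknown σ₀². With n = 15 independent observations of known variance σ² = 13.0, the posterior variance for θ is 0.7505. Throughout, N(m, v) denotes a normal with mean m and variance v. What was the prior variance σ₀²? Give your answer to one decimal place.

For the Normal–Normal model with known σ², precisions add: τ_n = τ₀ + n/σ².
So 1/σ₀² = 1/0.7505 − 15/13.0 = 1.332445 − 1.153846 = 0.178599.
Hence σ₀² = 1/0.178599 ≈ 5.6.

σ₀² = 5.6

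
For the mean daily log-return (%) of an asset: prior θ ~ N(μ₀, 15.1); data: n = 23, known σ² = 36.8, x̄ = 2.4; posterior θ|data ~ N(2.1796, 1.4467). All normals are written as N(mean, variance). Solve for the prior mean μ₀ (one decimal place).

μ₀ = 0.1

With known observation variance, the Normal–Normal posterior has precision τ_n = τ₀ + n/σ² and mean μ_n = (τ₀μ₀ + (n/σ²)x̄)/τ_n.
Here τ₀ = 1/15.1 = 0.066225 and τ_data = 23/36.8 = 0.625000, so τ_n = 0.691225.
Rearranging for μ₀: μ₀ = (μ_n·τ_n − τ_data·x̄)/τ₀ = (2.1796·0.691225 − 0.625000·2.4) / 0.066225 = 0.006594/0.066225 ≈ 0.1.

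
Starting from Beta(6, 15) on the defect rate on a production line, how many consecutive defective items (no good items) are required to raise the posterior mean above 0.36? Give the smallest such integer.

After k defective items and 0 good items the posterior is Beta(6+k, 15), with mean (6+k)/(6+15+k).
Set (6+k)/(21+k) > 0.36 and solve: k > (0.36·21 − 6)/(1 − 0.36) = 2.438.
The smallest integer exceeding 2.438 is 3.

k = 3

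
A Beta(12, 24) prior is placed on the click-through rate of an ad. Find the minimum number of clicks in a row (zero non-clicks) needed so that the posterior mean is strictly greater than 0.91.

k = 231

After k clicks and 0 non-clicks the posterior is Beta(12+k, 24), with mean (12+k)/(12+24+k).
Set (12+k)/(36+k) > 0.91 and solve: k > (0.91·36 − 12)/(1 − 0.91) = 230.667.
The smallest integer exceeding 230.667 is 231.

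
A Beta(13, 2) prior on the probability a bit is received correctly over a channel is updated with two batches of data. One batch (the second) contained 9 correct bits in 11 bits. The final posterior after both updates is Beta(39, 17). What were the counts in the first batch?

Sequential conjugate updates are equivalent to a single update on the pooled data, so total successes = posterior α − prior α and total failures = posterior β − prior β.
Total across both batches: 39−13=26 correct bits, 17−2=15 errors.
Subtract the second batch: 26−9=17 correct bits and 15−2=13 errors.

17 correct bits and 13 errors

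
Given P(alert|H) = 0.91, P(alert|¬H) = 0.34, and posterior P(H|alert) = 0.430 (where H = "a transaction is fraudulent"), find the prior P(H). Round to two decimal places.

P(H) = 0.22

Bayes' rule in odds form gives O(H|E) = O(H)·[P(E|H)/P(E|¬H)], hence O(H) = O(H|E)/LR.
Posterior odds = 0.430/(1−0.430) = 0.7544. LR = 0.91/0.34 = 2.6765.
Prior odds = 0.7544/2.6765 = 0.2819, so P(H) = 0.2819/(1+0.2819) ≈ 0.22.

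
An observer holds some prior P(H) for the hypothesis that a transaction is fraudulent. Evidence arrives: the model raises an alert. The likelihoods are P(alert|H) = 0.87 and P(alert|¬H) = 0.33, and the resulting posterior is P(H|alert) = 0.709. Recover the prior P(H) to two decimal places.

P(H) = 0.48

In odds form, posterior odds = prior odds × likelihood ratio, so prior odds = posterior odds ÷ LR.
Posterior odds = 0.709/(1−0.709) = 2.4364. LR = 0.87/0.33 = 2.6364.
Prior odds = 2.4364/2.6364 = 0.9241, so P(H) = 0.9241/(1+0.9241) ≈ 0.48.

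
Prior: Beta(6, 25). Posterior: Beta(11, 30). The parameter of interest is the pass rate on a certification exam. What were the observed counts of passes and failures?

5 passes and 5 failures

Beta is conjugate to the binomial likelihood: posterior = Beta(α+s, β+f).
Match parameters: s=11−6=5, f=30−25=5.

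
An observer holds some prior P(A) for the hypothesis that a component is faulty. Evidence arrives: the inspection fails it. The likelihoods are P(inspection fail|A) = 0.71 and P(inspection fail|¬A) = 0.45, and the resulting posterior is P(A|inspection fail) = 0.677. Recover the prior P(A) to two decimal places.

P(A) = 0.57

Bayes' rule in odds form gives O(A|E) = O(A)·[P(E|A)/P(E|¬A)], hence O(A) = O(A|E)/LR.
Posterior odds = 0.677/(1−0.677) = 2.0960. LR = 0.71/0.45 = 1.5778.
Prior odds = 2.0960/1.5778 = 1.3284, so P(A) = 1.3284/(1+1.3284) ≈ 0.57.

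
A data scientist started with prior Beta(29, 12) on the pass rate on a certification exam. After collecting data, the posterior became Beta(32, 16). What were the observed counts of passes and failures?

3 passes and 4 failures

Beta is conjugate to the binomial likelihood: posterior = Beta(α+s, β+f).
Match parameters: s=32−29=3, f=16−12=4.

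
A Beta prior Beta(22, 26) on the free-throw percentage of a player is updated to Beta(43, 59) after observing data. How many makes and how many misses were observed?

21 makes and 33 misses

Beta is conjugate to the binomial likelihood: posterior = Beta(α+s, β+f).
So s = 43 − 22 = 21 and f = 59 − 26 = 33.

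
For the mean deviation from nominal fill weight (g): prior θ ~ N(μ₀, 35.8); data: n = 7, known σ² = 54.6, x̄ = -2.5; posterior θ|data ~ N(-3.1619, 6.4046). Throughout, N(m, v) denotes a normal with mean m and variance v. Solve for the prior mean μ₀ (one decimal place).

μ₀ = -6.2

The posterior mean is a precision-weighted average: μ_n = (τ₀μ₀ + τ_data·x̄)/(τ₀+τ_data), with τ₀=1/σ₀² and τ_data=n/σ².
Here τ₀ = 1/35.8 = 0.027933 and τ_data = 7/54.6 = 0.128205, so τ_n = 0.156138.
Rearranging for μ₀: μ₀ = (μ_n·τ_n − τ_data·x̄)/τ₀ = (-3.1619·0.156138 − 0.128205·-2.5) / 0.027933 = -0.173180/0.027933 ≈ -6.2.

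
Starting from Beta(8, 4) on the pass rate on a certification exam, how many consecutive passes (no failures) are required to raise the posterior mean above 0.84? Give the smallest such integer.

After k passes and 0 failures the posterior is Beta(8+k, 4), with mean (8+k)/(8+4+k).
Set (8+k)/(12+k) > 0.84 and solve: k > (0.84·12 − 8)/(1 − 0.84) = 13.000.
The smallest integer exceeding 13.000 is 14, and checking k=14: (22)/(26) = 0.8462 > 0.84.

k = 14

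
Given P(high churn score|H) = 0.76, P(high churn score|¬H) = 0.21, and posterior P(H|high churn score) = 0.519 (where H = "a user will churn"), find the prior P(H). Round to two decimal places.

P(H) = 0.23

In odds form, posterior odds = prior odds × likelihood ratio, so prior odds = posterior odds ÷ LR.
Posterior odds = 0.519/(1−0.519) = 1.0790. LR = 0.76/0.21 = 3.6190.
Prior odds = 1.0790/3.6190 = 0.2981, so P(H) = 0.2981/(1+0.2981) ≈ 0.23.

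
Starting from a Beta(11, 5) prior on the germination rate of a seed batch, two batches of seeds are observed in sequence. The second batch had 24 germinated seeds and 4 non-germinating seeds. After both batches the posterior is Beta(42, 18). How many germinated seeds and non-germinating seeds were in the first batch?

7 germinated seeds and 9 non-germinating seeds

Sequential conjugate updates are equivalent to a single update on the pooled data, so total successes = posterior α − prior α and total failures = posterior β − prior β.
Total across both batches: 42−11=31 germinated seeds, 18−5=13 non-germinating seeds.
Subtract the second batch: 31−24=7 germinated seeds and 13−4=9 non-germinating seeds.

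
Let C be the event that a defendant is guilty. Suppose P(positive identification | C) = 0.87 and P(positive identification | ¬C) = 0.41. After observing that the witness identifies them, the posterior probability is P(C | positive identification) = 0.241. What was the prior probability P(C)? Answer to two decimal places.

P(C) = 0.13

In odds form, posterior odds = prior odds × likelihood ratio, so prior odds = posterior odds ÷ LR.
Posterior odds = 0.241/(1−0.241) = 0.3175. LR = 0.87/0.41 = 2.1220.
Prior odds = 0.3175/2.1220 = 0.1496, so P(C) = 0.1496/(1+0.1496) ≈ 0.13.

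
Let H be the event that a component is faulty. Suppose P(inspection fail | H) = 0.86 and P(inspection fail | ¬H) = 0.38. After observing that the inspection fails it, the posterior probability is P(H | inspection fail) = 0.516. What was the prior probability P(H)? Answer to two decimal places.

In odds form, posterior odds = prior odds × likelihood ratio, so prior odds = posterior odds ÷ LR.
Posterior odds = 0.516/(1−0.516) = 1.0661. LR = 0.86/0.38 = 2.2632.
Prior odds = 1.0661/2.2632 = 0.4711, so P(H) = 0.4711/(1+0.4711) ≈ 0.32.

P(H) = 0.32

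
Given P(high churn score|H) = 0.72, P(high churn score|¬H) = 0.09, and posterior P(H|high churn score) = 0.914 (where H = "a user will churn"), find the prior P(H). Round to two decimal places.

In odds form, posterior odds = prior odds × likelihood ratio, so prior odds = posterior odds ÷ LR.
Posterior odds = 0.914/(1−0.914) = 10.6279. LR = 0.72/0.09 = 8.0000.
Prior odds = 10.6279/8.0000 = 1.3285, so P(H) = 1.3285/(1+1.3285) ≈ 0.57.

P(H) = 0.57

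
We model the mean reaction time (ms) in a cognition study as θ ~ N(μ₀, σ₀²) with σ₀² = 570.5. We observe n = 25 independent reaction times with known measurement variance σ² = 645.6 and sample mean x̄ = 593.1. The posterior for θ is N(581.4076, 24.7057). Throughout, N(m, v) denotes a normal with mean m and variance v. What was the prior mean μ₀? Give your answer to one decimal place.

With known observation variance, the Normal–Normal posterior has precision τ_n = τ₀ + n/σ² and mean μ_n = (τ₀μ₀ + (n/σ²)x̄)/τ_n.
Here τ₀ = 1/570.5 = 0.001753 and τ_data = 25/645.6 = 0.038724, so τ_n = 0.040477.
Rearranging for μ₀: μ₀ = (μ_n·τ_n − τ_data·x̄)/τ₀ = (581.4076·0.040477 − 0.038724·593.1) / 0.001753 = 0.566431/0.001753 ≈ 323.1.

μ₀ = 323.1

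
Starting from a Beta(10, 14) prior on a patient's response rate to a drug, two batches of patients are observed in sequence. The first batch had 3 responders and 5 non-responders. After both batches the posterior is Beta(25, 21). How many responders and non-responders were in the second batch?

Because Beta–binomial updating is additive in the counts, the combined data contributed (α_post−α_prior, β_post−β_prior) successes and failures.
Total across both batches: 25−10=15 responders, 21−14=7 non-responders.
Subtract the first batch: 15−3=12 responders and 7−5=2 non-responders.

12 responders and 2 non-responders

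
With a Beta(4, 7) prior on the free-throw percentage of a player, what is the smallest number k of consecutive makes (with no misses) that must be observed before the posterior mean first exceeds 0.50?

k = 4

After k makes and 0 misses the posterior is Beta(4+k, 7), with mean (4+k)/(4+7+k).
Set (4+k)/(11+k) > 0.50 and solve: k > (0.50·11 − 4)/(1 − 0.50) = 3.000.
The smallest integer exceeding 3.000 is 4, and checking k=4: (8)/(15) = 0.5333 > 0.50.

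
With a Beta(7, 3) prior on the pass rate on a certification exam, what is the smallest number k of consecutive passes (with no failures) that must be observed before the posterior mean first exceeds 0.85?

After k passes and 0 failures the posterior is Beta(7+k, 3), with mean (7+k)/(7+3+k).
Set (7+k)/(10+k) > 0.85 and solve: k > (0.85·10 − 7)/(1 − 0.85) = 10.000.
The smallest integer exceeding 10.000 is 11, and checking k=11: (18)/(21) = 0.8571 > 0.85.

k = 11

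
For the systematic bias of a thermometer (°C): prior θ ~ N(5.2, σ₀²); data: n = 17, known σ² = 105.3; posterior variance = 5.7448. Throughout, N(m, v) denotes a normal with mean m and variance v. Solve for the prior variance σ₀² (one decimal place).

For the Normal–Normal model with known σ², precisions add: τ_n = τ₀ + n/σ².
So 1/σ₀² = 1/5.7448 − 17/105.3 = 0.174070 − 0.161443 = 0.012627.
Hence σ₀² = 1/0.012627 ≈ 79.2.

σ₀² = 79.2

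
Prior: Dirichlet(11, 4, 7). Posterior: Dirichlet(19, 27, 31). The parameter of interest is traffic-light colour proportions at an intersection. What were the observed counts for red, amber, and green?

For a Dirichlet(α) prior with multinomial counts c, the posterior is Dirichlet(α + c) componentwise.
Counts are posterior − prior componentwise: 19−11=8, 27−4=23, 31−7=24.

counts (8, 23, 24)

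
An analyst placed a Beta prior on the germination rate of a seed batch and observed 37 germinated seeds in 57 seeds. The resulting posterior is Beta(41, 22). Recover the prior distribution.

A Beta(α, β) prior with s successes and f failures in binomial data gives a Beta(α+s, β+f) posterior.
Subtract the data counts: 41−37=4, 22−20=2.

Beta(4, 2)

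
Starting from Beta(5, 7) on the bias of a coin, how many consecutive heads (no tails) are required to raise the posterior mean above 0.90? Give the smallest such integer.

After k heads and 0 tails the posterior is Beta(5+k, 7), with mean (5+k)/(5+7+k).
Set (5+k)/(12+k) > 0.90 and solve: k > (0.90·12 − 5)/(1 − 0.90) = 58.000.
The smallest integer exceeding 58.000 is 59.

k = 59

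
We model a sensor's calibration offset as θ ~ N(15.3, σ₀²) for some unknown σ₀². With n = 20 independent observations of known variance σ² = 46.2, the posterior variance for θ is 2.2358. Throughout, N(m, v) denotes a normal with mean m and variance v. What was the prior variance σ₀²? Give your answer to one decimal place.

σ₀² = 69.6

Posterior precision equals prior precision plus data precision: 1/σ_n² = 1/σ₀² + n/σ².
So 1/σ₀² = 1/2.2358 − 20/46.2 = 0.447267 − 0.432900 = 0.014367.
Hence σ₀² = 1/0.014367 ≈ 69.6.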